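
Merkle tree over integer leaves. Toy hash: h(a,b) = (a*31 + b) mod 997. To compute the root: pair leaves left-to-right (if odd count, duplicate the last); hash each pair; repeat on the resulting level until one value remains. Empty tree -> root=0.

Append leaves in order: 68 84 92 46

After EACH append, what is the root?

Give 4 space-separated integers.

Answer: 68 198 109 63

Derivation:
After append 68 (leaves=[68]):
  L0: [68]
  root=68
After append 84 (leaves=[68, 84]):
  L0: [68, 84]
  L1: h(68,84)=(68*31+84)%997=198 -> [198]
  root=198
After append 92 (leaves=[68, 84, 92]):
  L0: [68, 84, 92]
  L1: h(68,84)=(68*31+84)%997=198 h(92,92)=(92*31+92)%997=950 -> [198, 950]
  L2: h(198,950)=(198*31+950)%997=109 -> [109]
  root=109
After append 46 (leaves=[68, 84, 92, 46]):
  L0: [68, 84, 92, 46]
  L1: h(68,84)=(68*31+84)%997=198 h(92,46)=(92*31+46)%997=904 -> [198, 904]
  L2: h(198,904)=(198*31+904)%997=63 -> [63]
  root=63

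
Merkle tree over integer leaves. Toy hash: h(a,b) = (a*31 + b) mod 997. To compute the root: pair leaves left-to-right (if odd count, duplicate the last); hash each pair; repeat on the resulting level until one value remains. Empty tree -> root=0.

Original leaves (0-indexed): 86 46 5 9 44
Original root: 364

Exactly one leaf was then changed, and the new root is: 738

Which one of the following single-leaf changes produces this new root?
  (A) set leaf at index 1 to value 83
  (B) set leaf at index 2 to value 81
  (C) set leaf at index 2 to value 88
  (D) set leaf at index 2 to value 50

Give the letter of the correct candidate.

Answer: D

Derivation:
Original leaves: [86, 46, 5, 9, 44]
Target new root: 738
Try each candidate change and compute the resulting root:
Candidate A: set leaf[1] = 83 -> leaves = [86, 83, 5, 9, 44]
  L0: [86, 83, 5, 9, 44]
  L1: h(86,83)=(86*31+83)%997=755 h(5,9)=(5*31+9)%997=164 h(44,44)=(44*31+44)%997=411 -> [755, 164, 411]
  L2: h(755,164)=(755*31+164)%997=638 h(411,411)=(411*31+411)%997=191 -> [638, 191]
  L3: h(638,191)=(638*31+191)%997=29 -> [29]
  root = 29 != target 738
Candidate B: set leaf[2] = 81 -> leaves = [86, 46, 81, 9, 44]
  L0: [86, 46, 81, 9, 44]
  L1: h(86,46)=(86*31+46)%997=718 h(81,9)=(81*31+9)%997=526 h(44,44)=(44*31+44)%997=411 -> [718, 526, 411]
  L2: h(718,526)=(718*31+526)%997=850 h(411,411)=(411*31+411)%997=191 -> [850, 191]
  L3: h(850,191)=(850*31+191)%997=619 -> [619]
  root = 619 != target 738
Candidate C: set leaf[2] = 88 -> leaves = [86, 46, 88, 9, 44]
  L0: [86, 46, 88, 9, 44]
  L1: h(86,46)=(86*31+46)%997=718 h(88,9)=(88*31+9)%997=743 h(44,44)=(44*31+44)%997=411 -> [718, 743, 411]
  L2: h(718,743)=(718*31+743)%997=70 h(411,411)=(411*31+411)%997=191 -> [70, 191]
  L3: h(70,191)=(70*31+191)%997=367 -> [367]
  root = 367 != target 738
Candidate D: set leaf[2] = 50 -> leaves = [86, 46, 50, 9, 44]
  L0: [86, 46, 50, 9, 44]
  L1: h(86,46)=(86*31+46)%997=718 h(50,9)=(50*31+9)%997=562 h(44,44)=(44*31+44)%997=411 -> [718, 562, 411]
  L2: h(718,562)=(718*31+562)%997=886 h(411,411)=(411*31+411)%997=191 -> [886, 191]
  L3: h(886,191)=(886*31+191)%997=738 -> [738]
  root = 738 == target 738  ** MATCH **
Candidate D produces the target root.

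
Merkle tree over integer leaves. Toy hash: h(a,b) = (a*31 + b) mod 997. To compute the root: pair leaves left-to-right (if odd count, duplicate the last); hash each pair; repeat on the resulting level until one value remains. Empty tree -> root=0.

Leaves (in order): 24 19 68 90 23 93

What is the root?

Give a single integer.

Answer: 660

Derivation:
L0: [24, 19, 68, 90, 23, 93]
L1: h(24,19)=(24*31+19)%997=763 h(68,90)=(68*31+90)%997=204 h(23,93)=(23*31+93)%997=806 -> [763, 204, 806]
L2: h(763,204)=(763*31+204)%997=926 h(806,806)=(806*31+806)%997=867 -> [926, 867]
L3: h(926,867)=(926*31+867)%997=660 -> [660]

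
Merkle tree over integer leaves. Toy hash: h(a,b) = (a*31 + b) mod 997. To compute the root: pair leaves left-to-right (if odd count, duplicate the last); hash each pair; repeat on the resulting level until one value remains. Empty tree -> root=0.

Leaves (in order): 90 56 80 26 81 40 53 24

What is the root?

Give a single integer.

Answer: 146

Derivation:
L0: [90, 56, 80, 26, 81, 40, 53, 24]
L1: h(90,56)=(90*31+56)%997=852 h(80,26)=(80*31+26)%997=512 h(81,40)=(81*31+40)%997=557 h(53,24)=(53*31+24)%997=670 -> [852, 512, 557, 670]
L2: h(852,512)=(852*31+512)%997=5 h(557,670)=(557*31+670)%997=988 -> [5, 988]
L3: h(5,988)=(5*31+988)%997=146 -> [146]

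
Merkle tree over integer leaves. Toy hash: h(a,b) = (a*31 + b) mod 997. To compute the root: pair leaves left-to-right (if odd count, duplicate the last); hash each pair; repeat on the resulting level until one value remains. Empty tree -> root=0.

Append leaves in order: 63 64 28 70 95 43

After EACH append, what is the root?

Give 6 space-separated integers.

Answer: 63 23 612 654 905 238

Derivation:
After append 63 (leaves=[63]):
  L0: [63]
  root=63
After append 64 (leaves=[63, 64]):
  L0: [63, 64]
  L1: h(63,64)=(63*31+64)%997=23 -> [23]
  root=23
After append 28 (leaves=[63, 64, 28]):
  L0: [63, 64, 28]
  L1: h(63,64)=(63*31+64)%997=23 h(28,28)=(28*31+28)%997=896 -> [23, 896]
  L2: h(23,896)=(23*31+896)%997=612 -> [612]
  root=612
After append 70 (leaves=[63, 64, 28, 70]):
  L0: [63, 64, 28, 70]
  L1: h(63,64)=(63*31+64)%997=23 h(28,70)=(28*31+70)%997=938 -> [23, 938]
  L2: h(23,938)=(23*31+938)%997=654 -> [654]
  root=654
After append 95 (leaves=[63, 64, 28, 70, 95]):
  L0: [63, 64, 28, 70, 95]
  L1: h(63,64)=(63*31+64)%997=23 h(28,70)=(28*31+70)%997=938 h(95,95)=(95*31+95)%997=49 -> [23, 938, 49]
  L2: h(23,938)=(23*31+938)%997=654 h(49,49)=(49*31+49)%997=571 -> [654, 571]
  L3: h(654,571)=(654*31+571)%997=905 -> [905]
  root=905
After append 43 (leaves=[63, 64, 28, 70, 95, 43]):
  L0: [63, 64, 28, 70, 95, 43]
  L1: h(63,64)=(63*31+64)%997=23 h(28,70)=(28*31+70)%997=938 h(95,43)=(95*31+43)%997=994 -> [23, 938, 994]
  L2: h(23,938)=(23*31+938)%997=654 h(994,994)=(994*31+994)%997=901 -> [654, 901]
  L3: h(654,901)=(654*31+901)%997=238 -> [238]
  root=238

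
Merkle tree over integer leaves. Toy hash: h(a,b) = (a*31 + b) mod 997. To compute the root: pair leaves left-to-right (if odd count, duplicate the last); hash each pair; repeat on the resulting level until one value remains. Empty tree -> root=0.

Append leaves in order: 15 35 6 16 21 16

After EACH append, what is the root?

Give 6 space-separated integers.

After append 15 (leaves=[15]):
  L0: [15]
  root=15
After append 35 (leaves=[15, 35]):
  L0: [15, 35]
  L1: h(15,35)=(15*31+35)%997=500 -> [500]
  root=500
After append 6 (leaves=[15, 35, 6]):
  L0: [15, 35, 6]
  L1: h(15,35)=(15*31+35)%997=500 h(6,6)=(6*31+6)%997=192 -> [500, 192]
  L2: h(500,192)=(500*31+192)%997=737 -> [737]
  root=737
After append 16 (leaves=[15, 35, 6, 16]):
  L0: [15, 35, 6, 16]
  L1: h(15,35)=(15*31+35)%997=500 h(6,16)=(6*31+16)%997=202 -> [500, 202]
  L2: h(500,202)=(500*31+202)%997=747 -> [747]
  root=747
After append 21 (leaves=[15, 35, 6, 16, 21]):
  L0: [15, 35, 6, 16, 21]
  L1: h(15,35)=(15*31+35)%997=500 h(6,16)=(6*31+16)%997=202 h(21,21)=(21*31+21)%997=672 -> [500, 202, 672]
  L2: h(500,202)=(500*31+202)%997=747 h(672,672)=(672*31+672)%997=567 -> [747, 567]
  L3: h(747,567)=(747*31+567)%997=793 -> [793]
  root=793
After append 16 (leaves=[15, 35, 6, 16, 21, 16]):
  L0: [15, 35, 6, 16, 21, 16]
  L1: h(15,35)=(15*31+35)%997=500 h(6,16)=(6*31+16)%997=202 h(21,16)=(21*31+16)%997=667 -> [500, 202, 667]
  L2: h(500,202)=(500*31+202)%997=747 h(667,667)=(667*31+667)%997=407 -> [747, 407]
  L3: h(747,407)=(747*31+407)%997=633 -> [633]
  root=633

Answer: 15 500 737 747 793 633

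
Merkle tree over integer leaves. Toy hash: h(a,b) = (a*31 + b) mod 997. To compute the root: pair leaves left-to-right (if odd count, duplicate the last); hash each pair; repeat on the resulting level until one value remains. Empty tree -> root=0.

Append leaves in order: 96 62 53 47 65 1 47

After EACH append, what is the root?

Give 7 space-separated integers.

After append 96 (leaves=[96]):
  L0: [96]
  root=96
After append 62 (leaves=[96, 62]):
  L0: [96, 62]
  L1: h(96,62)=(96*31+62)%997=47 -> [47]
  root=47
After append 53 (leaves=[96, 62, 53]):
  L0: [96, 62, 53]
  L1: h(96,62)=(96*31+62)%997=47 h(53,53)=(53*31+53)%997=699 -> [47, 699]
  L2: h(47,699)=(47*31+699)%997=162 -> [162]
  root=162
After append 47 (leaves=[96, 62, 53, 47]):
  L0: [96, 62, 53, 47]
  L1: h(96,62)=(96*31+62)%997=47 h(53,47)=(53*31+47)%997=693 -> [47, 693]
  L2: h(47,693)=(47*31+693)%997=156 -> [156]
  root=156
After append 65 (leaves=[96, 62, 53, 47, 65]):
  L0: [96, 62, 53, 47, 65]
  L1: h(96,62)=(96*31+62)%997=47 h(53,47)=(53*31+47)%997=693 h(65,65)=(65*31+65)%997=86 -> [47, 693, 86]
  L2: h(47,693)=(47*31+693)%997=156 h(86,86)=(86*31+86)%997=758 -> [156, 758]
  L3: h(156,758)=(156*31+758)%997=609 -> [609]
  root=609
After append 1 (leaves=[96, 62, 53, 47, 65, 1]):
  L0: [96, 62, 53, 47, 65, 1]
  L1: h(96,62)=(96*31+62)%997=47 h(53,47)=(53*31+47)%997=693 h(65,1)=(65*31+1)%997=22 -> [47, 693, 22]
  L2: h(47,693)=(47*31+693)%997=156 h(22,22)=(22*31+22)%997=704 -> [156, 704]
  L3: h(156,704)=(156*31+704)%997=555 -> [555]
  root=555
After append 47 (leaves=[96, 62, 53, 47, 65, 1, 47]):
  L0: [96, 62, 53, 47, 65, 1, 47]
  L1: h(96,62)=(96*31+62)%997=47 h(53,47)=(53*31+47)%997=693 h(65,1)=(65*31+1)%997=22 h(47,47)=(47*31+47)%997=507 -> [47, 693, 22, 507]
  L2: h(47,693)=(47*31+693)%997=156 h(22,507)=(22*31+507)%997=192 -> [156, 192]
  L3: h(156,192)=(156*31+192)%997=43 -> [43]
  root=43

Answer: 96 47 162 156 609 555 43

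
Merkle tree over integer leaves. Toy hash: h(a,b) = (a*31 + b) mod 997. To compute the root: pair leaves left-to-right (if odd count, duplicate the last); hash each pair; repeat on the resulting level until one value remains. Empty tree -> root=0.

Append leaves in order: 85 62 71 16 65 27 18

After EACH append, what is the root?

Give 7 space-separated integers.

Answer: 85 703 137 82 309 90 618

Derivation:
After append 85 (leaves=[85]):
  L0: [85]
  root=85
After append 62 (leaves=[85, 62]):
  L0: [85, 62]
  L1: h(85,62)=(85*31+62)%997=703 -> [703]
  root=703
After append 71 (leaves=[85, 62, 71]):
  L0: [85, 62, 71]
  L1: h(85,62)=(85*31+62)%997=703 h(71,71)=(71*31+71)%997=278 -> [703, 278]
  L2: h(703,278)=(703*31+278)%997=137 -> [137]
  root=137
After append 16 (leaves=[85, 62, 71, 16]):
  L0: [85, 62, 71, 16]
  L1: h(85,62)=(85*31+62)%997=703 h(71,16)=(71*31+16)%997=223 -> [703, 223]
  L2: h(703,223)=(703*31+223)%997=82 -> [82]
  root=82
After append 65 (leaves=[85, 62, 71, 16, 65]):
  L0: [85, 62, 71, 16, 65]
  L1: h(85,62)=(85*31+62)%997=703 h(71,16)=(71*31+16)%997=223 h(65,65)=(65*31+65)%997=86 -> [703, 223, 86]
  L2: h(703,223)=(703*31+223)%997=82 h(86,86)=(86*31+86)%997=758 -> [82, 758]
  L3: h(82,758)=(82*31+758)%997=309 -> [309]
  root=309
After append 27 (leaves=[85, 62, 71, 16, 65, 27]):
  L0: [85, 62, 71, 16, 65, 27]
  L1: h(85,62)=(85*31+62)%997=703 h(71,16)=(71*31+16)%997=223 h(65,27)=(65*31+27)%997=48 -> [703, 223, 48]
  L2: h(703,223)=(703*31+223)%997=82 h(48,48)=(48*31+48)%997=539 -> [82, 539]
  L3: h(82,539)=(82*31+539)%997=90 -> [90]
  root=90
After append 18 (leaves=[85, 62, 71, 16, 65, 27, 18]):
  L0: [85, 62, 71, 16, 65, 27, 18]
  L1: h(85,62)=(85*31+62)%997=703 h(71,16)=(71*31+16)%997=223 h(65,27)=(65*31+27)%997=48 h(18,18)=(18*31+18)%997=576 -> [703, 223, 48, 576]
  L2: h(703,223)=(703*31+223)%997=82 h(48,576)=(48*31+576)%997=70 -> [82, 70]
  L3: h(82,70)=(82*31+70)%997=618 -> [618]
  root=618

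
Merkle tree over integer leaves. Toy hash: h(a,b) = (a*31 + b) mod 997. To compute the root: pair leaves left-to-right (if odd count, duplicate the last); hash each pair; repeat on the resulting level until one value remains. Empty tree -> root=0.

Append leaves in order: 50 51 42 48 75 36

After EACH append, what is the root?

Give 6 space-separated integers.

After append 50 (leaves=[50]):
  L0: [50]
  root=50
After append 51 (leaves=[50, 51]):
  L0: [50, 51]
  L1: h(50,51)=(50*31+51)%997=604 -> [604]
  root=604
After append 42 (leaves=[50, 51, 42]):
  L0: [50, 51, 42]
  L1: h(50,51)=(50*31+51)%997=604 h(42,42)=(42*31+42)%997=347 -> [604, 347]
  L2: h(604,347)=(604*31+347)%997=128 -> [128]
  root=128
After append 48 (leaves=[50, 51, 42, 48]):
  L0: [50, 51, 42, 48]
  L1: h(50,51)=(50*31+51)%997=604 h(42,48)=(42*31+48)%997=353 -> [604, 353]
  L2: h(604,353)=(604*31+353)%997=134 -> [134]
  root=134
After append 75 (leaves=[50, 51, 42, 48, 75]):
  L0: [50, 51, 42, 48, 75]
  L1: h(50,51)=(50*31+51)%997=604 h(42,48)=(42*31+48)%997=353 h(75,75)=(75*31+75)%997=406 -> [604, 353, 406]
  L2: h(604,353)=(604*31+353)%997=134 h(406,406)=(406*31+406)%997=31 -> [134, 31]
  L3: h(134,31)=(134*31+31)%997=197 -> [197]
  root=197
After append 36 (leaves=[50, 51, 42, 48, 75, 36]):
  L0: [50, 51, 42, 48, 75, 36]
  L1: h(50,51)=(50*31+51)%997=604 h(42,48)=(42*31+48)%997=353 h(75,36)=(75*31+36)%997=367 -> [604, 353, 367]
  L2: h(604,353)=(604*31+353)%997=134 h(367,367)=(367*31+367)%997=777 -> [134, 777]
  L3: h(134,777)=(134*31+777)%997=943 -> [943]
  root=943

Answer: 50 604 128 134 197 943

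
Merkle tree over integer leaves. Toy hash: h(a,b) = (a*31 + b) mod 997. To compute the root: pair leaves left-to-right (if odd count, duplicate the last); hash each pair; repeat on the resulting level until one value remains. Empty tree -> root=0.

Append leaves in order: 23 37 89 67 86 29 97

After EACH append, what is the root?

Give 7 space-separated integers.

After append 23 (leaves=[23]):
  L0: [23]
  root=23
After append 37 (leaves=[23, 37]):
  L0: [23, 37]
  L1: h(23,37)=(23*31+37)%997=750 -> [750]
  root=750
After append 89 (leaves=[23, 37, 89]):
  L0: [23, 37, 89]
  L1: h(23,37)=(23*31+37)%997=750 h(89,89)=(89*31+89)%997=854 -> [750, 854]
  L2: h(750,854)=(750*31+854)%997=176 -> [176]
  root=176
After append 67 (leaves=[23, 37, 89, 67]):
  L0: [23, 37, 89, 67]
  L1: h(23,37)=(23*31+37)%997=750 h(89,67)=(89*31+67)%997=832 -> [750, 832]
  L2: h(750,832)=(750*31+832)%997=154 -> [154]
  root=154
After append 86 (leaves=[23, 37, 89, 67, 86]):
  L0: [23, 37, 89, 67, 86]
  L1: h(23,37)=(23*31+37)%997=750 h(89,67)=(89*31+67)%997=832 h(86,86)=(86*31+86)%997=758 -> [750, 832, 758]
  L2: h(750,832)=(750*31+832)%997=154 h(758,758)=(758*31+758)%997=328 -> [154, 328]
  L3: h(154,328)=(154*31+328)%997=117 -> [117]
  root=117
After append 29 (leaves=[23, 37, 89, 67, 86, 29]):
  L0: [23, 37, 89, 67, 86, 29]
  L1: h(23,37)=(23*31+37)%997=750 h(89,67)=(89*31+67)%997=832 h(86,29)=(86*31+29)%997=701 -> [750, 832, 701]
  L2: h(750,832)=(750*31+832)%997=154 h(701,701)=(701*31+701)%997=498 -> [154, 498]
  L3: h(154,498)=(154*31+498)%997=287 -> [287]
  root=287
After append 97 (leaves=[23, 37, 89, 67, 86, 29, 97]):
  L0: [23, 37, 89, 67, 86, 29, 97]
  L1: h(23,37)=(23*31+37)%997=750 h(89,67)=(89*31+67)%997=832 h(86,29)=(86*31+29)%997=701 h(97,97)=(97*31+97)%997=113 -> [750, 832, 701, 113]
  L2: h(750,832)=(750*31+832)%997=154 h(701,113)=(701*31+113)%997=907 -> [154, 907]
  L3: h(154,907)=(154*31+907)%997=696 -> [696]
  root=696

Answer: 23 750 176 154 117 287 696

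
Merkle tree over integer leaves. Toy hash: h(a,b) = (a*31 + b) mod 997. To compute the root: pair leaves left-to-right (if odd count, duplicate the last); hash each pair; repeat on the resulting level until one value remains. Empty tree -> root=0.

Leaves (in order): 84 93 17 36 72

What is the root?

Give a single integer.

L0: [84, 93, 17, 36, 72]
L1: h(84,93)=(84*31+93)%997=703 h(17,36)=(17*31+36)%997=563 h(72,72)=(72*31+72)%997=310 -> [703, 563, 310]
L2: h(703,563)=(703*31+563)%997=422 h(310,310)=(310*31+310)%997=947 -> [422, 947]
L3: h(422,947)=(422*31+947)%997=71 -> [71]

Answer: 71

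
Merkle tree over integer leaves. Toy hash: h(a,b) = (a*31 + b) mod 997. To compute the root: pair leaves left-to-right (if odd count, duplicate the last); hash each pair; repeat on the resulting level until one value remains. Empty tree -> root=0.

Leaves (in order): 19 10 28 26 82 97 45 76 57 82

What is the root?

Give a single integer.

L0: [19, 10, 28, 26, 82, 97, 45, 76, 57, 82]
L1: h(19,10)=(19*31+10)%997=599 h(28,26)=(28*31+26)%997=894 h(82,97)=(82*31+97)%997=645 h(45,76)=(45*31+76)%997=474 h(57,82)=(57*31+82)%997=852 -> [599, 894, 645, 474, 852]
L2: h(599,894)=(599*31+894)%997=520 h(645,474)=(645*31+474)%997=529 h(852,852)=(852*31+852)%997=345 -> [520, 529, 345]
L3: h(520,529)=(520*31+529)%997=697 h(345,345)=(345*31+345)%997=73 -> [697, 73]
L4: h(697,73)=(697*31+73)%997=743 -> [743]

Answer: 743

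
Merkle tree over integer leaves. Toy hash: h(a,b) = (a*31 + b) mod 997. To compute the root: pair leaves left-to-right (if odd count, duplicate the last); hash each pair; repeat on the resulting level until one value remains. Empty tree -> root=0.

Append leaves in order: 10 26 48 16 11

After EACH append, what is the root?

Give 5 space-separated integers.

Answer: 10 336 985 953 927

Derivation:
After append 10 (leaves=[10]):
  L0: [10]
  root=10
After append 26 (leaves=[10, 26]):
  L0: [10, 26]
  L1: h(10,26)=(10*31+26)%997=336 -> [336]
  root=336
After append 48 (leaves=[10, 26, 48]):
  L0: [10, 26, 48]
  L1: h(10,26)=(10*31+26)%997=336 h(48,48)=(48*31+48)%997=539 -> [336, 539]
  L2: h(336,539)=(336*31+539)%997=985 -> [985]
  root=985
After append 16 (leaves=[10, 26, 48, 16]):
  L0: [10, 26, 48, 16]
  L1: h(10,26)=(10*31+26)%997=336 h(48,16)=(48*31+16)%997=507 -> [336, 507]
  L2: h(336,507)=(336*31+507)%997=953 -> [953]
  root=953
After append 11 (leaves=[10, 26, 48, 16, 11]):
  L0: [10, 26, 48, 16, 11]
  L1: h(10,26)=(10*31+26)%997=336 h(48,16)=(48*31+16)%997=507 h(11,11)=(11*31+11)%997=352 -> [336, 507, 352]
  L2: h(336,507)=(336*31+507)%997=953 h(352,352)=(352*31+352)%997=297 -> [953, 297]
  L3: h(953,297)=(953*31+297)%997=927 -> [927]
  root=927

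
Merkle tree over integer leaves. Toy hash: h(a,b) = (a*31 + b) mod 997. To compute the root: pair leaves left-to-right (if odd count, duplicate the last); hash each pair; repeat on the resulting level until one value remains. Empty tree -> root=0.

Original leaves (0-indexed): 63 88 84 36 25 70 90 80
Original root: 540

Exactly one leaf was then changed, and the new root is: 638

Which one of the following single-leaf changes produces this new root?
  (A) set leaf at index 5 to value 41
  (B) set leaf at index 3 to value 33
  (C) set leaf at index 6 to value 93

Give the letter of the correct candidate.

Original leaves: [63, 88, 84, 36, 25, 70, 90, 80]
Target new root: 638
Try each candidate change and compute the resulting root:
Candidate A: set leaf[5] = 41 -> leaves = [63, 88, 84, 36, 25, 41, 90, 80]
  L0: [63, 88, 84, 36, 25, 41, 90, 80]
  L1: h(63,88)=(63*31+88)%997=47 h(84,36)=(84*31+36)%997=646 h(25,41)=(25*31+41)%997=816 h(90,80)=(90*31+80)%997=876 -> [47, 646, 816, 876]
  L2: h(47,646)=(47*31+646)%997=109 h(816,876)=(816*31+876)%997=250 -> [109, 250]
  L3: h(109,250)=(109*31+250)%997=638 -> [638]
  root = 638 == target 638  ** MATCH **
Candidate B: set leaf[3] = 33 -> leaves = [63, 88, 84, 33, 25, 70, 90, 80]
  L0: [63, 88, 84, 33, 25, 70, 90, 80]
  L1: h(63,88)=(63*31+88)%997=47 h(84,33)=(84*31+33)%997=643 h(25,70)=(25*31+70)%997=845 h(90,80)=(90*31+80)%997=876 -> [47, 643, 845, 876]
  L2: h(47,643)=(47*31+643)%997=106 h(845,876)=(845*31+876)%997=152 -> [106, 152]
  L3: h(106,152)=(106*31+152)%997=447 -> [447]
  root = 447 != target 638
Candidate C: set leaf[6] = 93 -> leaves = [63, 88, 84, 36, 25, 70, 93, 80]
  L0: [63, 88, 84, 36, 25, 70, 93, 80]
  L1: h(63,88)=(63*31+88)%997=47 h(84,36)=(84*31+36)%997=646 h(25,70)=(25*31+70)%997=845 h(93,80)=(93*31+80)%997=969 -> [47, 646, 845, 969]
  L2: h(47,646)=(47*31+646)%997=109 h(845,969)=(845*31+969)%997=245 -> [109, 245]
  L3: h(109,245)=(109*31+245)%997=633 -> [633]
  root = 633 != target 638
Candidate A produces the target root.

Answer: A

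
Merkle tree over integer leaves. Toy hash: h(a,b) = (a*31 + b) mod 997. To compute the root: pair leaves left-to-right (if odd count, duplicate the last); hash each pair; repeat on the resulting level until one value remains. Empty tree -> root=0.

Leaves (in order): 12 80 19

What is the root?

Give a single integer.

Answer: 662

Derivation:
L0: [12, 80, 19]
L1: h(12,80)=(12*31+80)%997=452 h(19,19)=(19*31+19)%997=608 -> [452, 608]
L2: h(452,608)=(452*31+608)%997=662 -> [662]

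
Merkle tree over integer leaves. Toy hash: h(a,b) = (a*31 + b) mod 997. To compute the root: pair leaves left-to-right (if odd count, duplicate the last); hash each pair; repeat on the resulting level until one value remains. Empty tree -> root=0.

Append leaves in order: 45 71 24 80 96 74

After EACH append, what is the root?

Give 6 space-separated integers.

Answer: 45 469 352 408 285 578

Derivation:
After append 45 (leaves=[45]):
  L0: [45]
  root=45
After append 71 (leaves=[45, 71]):
  L0: [45, 71]
  L1: h(45,71)=(45*31+71)%997=469 -> [469]
  root=469
After append 24 (leaves=[45, 71, 24]):
  L0: [45, 71, 24]
  L1: h(45,71)=(45*31+71)%997=469 h(24,24)=(24*31+24)%997=768 -> [469, 768]
  L2: h(469,768)=(469*31+768)%997=352 -> [352]
  root=352
After append 80 (leaves=[45, 71, 24, 80]):
  L0: [45, 71, 24, 80]
  L1: h(45,71)=(45*31+71)%997=469 h(24,80)=(24*31+80)%997=824 -> [469, 824]
  L2: h(469,824)=(469*31+824)%997=408 -> [408]
  root=408
After append 96 (leaves=[45, 71, 24, 80, 96]):
  L0: [45, 71, 24, 80, 96]
  L1: h(45,71)=(45*31+71)%997=469 h(24,80)=(24*31+80)%997=824 h(96,96)=(96*31+96)%997=81 -> [469, 824, 81]
  L2: h(469,824)=(469*31+824)%997=408 h(81,81)=(81*31+81)%997=598 -> [408, 598]
  L3: h(408,598)=(408*31+598)%997=285 -> [285]
  root=285
After append 74 (leaves=[45, 71, 24, 80, 96, 74]):
  L0: [45, 71, 24, 80, 96, 74]
  L1: h(45,71)=(45*31+71)%997=469 h(24,80)=(24*31+80)%997=824 h(96,74)=(96*31+74)%997=59 -> [469, 824, 59]
  L2: h(469,824)=(469*31+824)%997=408 h(59,59)=(59*31+59)%997=891 -> [408, 891]
  L3: h(408,891)=(408*31+891)%997=578 -> [578]
  root=578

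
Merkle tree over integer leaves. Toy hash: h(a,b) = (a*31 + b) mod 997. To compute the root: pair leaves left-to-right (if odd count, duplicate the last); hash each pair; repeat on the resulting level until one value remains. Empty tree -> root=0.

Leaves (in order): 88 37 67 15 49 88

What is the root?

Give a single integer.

Answer: 784

Derivation:
L0: [88, 37, 67, 15, 49, 88]
L1: h(88,37)=(88*31+37)%997=771 h(67,15)=(67*31+15)%997=98 h(49,88)=(49*31+88)%997=610 -> [771, 98, 610]
L2: h(771,98)=(771*31+98)%997=71 h(610,610)=(610*31+610)%997=577 -> [71, 577]
L3: h(71,577)=(71*31+577)%997=784 -> [784]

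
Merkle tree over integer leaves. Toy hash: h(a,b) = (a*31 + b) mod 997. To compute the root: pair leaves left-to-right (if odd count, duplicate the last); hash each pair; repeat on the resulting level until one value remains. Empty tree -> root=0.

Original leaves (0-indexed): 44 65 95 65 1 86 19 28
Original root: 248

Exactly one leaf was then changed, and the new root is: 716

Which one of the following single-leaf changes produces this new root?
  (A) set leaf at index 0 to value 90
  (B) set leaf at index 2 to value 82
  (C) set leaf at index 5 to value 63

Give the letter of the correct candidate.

Answer: B

Derivation:
Original leaves: [44, 65, 95, 65, 1, 86, 19, 28]
Target new root: 716
Try each candidate change and compute the resulting root:
Candidate A: set leaf[0] = 90 -> leaves = [90, 65, 95, 65, 1, 86, 19, 28]
  L0: [90, 65, 95, 65, 1, 86, 19, 28]
  L1: h(90,65)=(90*31+65)%997=861 h(95,65)=(95*31+65)%997=19 h(1,86)=(1*31+86)%997=117 h(19,28)=(19*31+28)%997=617 -> [861, 19, 117, 617]
  L2: h(861,19)=(861*31+19)%997=788 h(117,617)=(117*31+617)%997=256 -> [788, 256]
  L3: h(788,256)=(788*31+256)%997=756 -> [756]
  root = 756 != target 716
Candidate B: set leaf[2] = 82 -> leaves = [44, 65, 82, 65, 1, 86, 19, 28]
  L0: [44, 65, 82, 65, 1, 86, 19, 28]
  L1: h(44,65)=(44*31+65)%997=432 h(82,65)=(82*31+65)%997=613 h(1,86)=(1*31+86)%997=117 h(19,28)=(19*31+28)%997=617 -> [432, 613, 117, 617]
  L2: h(432,613)=(432*31+613)%997=47 h(117,617)=(117*31+617)%997=256 -> [47, 256]
  L3: h(47,256)=(47*31+256)%997=716 -> [716]
  root = 716 == target 716  ** MATCH **
Candidate C: set leaf[5] = 63 -> leaves = [44, 65, 95, 65, 1, 63, 19, 28]
  L0: [44, 65, 95, 65, 1, 63, 19, 28]
  L1: h(44,65)=(44*31+65)%997=432 h(95,65)=(95*31+65)%997=19 h(1,63)=(1*31+63)%997=94 h(19,28)=(19*31+28)%997=617 -> [432, 19, 94, 617]
  L2: h(432,19)=(432*31+19)%997=450 h(94,617)=(94*31+617)%997=540 -> [450, 540]
  L3: h(450,540)=(450*31+540)%997=532 -> [532]
  root = 532 != target 716
Candidate B produces the target root.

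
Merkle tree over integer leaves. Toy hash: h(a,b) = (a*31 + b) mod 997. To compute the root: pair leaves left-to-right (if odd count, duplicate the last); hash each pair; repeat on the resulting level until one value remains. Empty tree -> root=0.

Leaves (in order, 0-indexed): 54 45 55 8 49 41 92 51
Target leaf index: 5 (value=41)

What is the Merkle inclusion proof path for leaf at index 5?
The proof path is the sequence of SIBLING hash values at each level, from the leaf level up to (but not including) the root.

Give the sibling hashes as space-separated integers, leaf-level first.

Answer: 49 909 167

Derivation:
L0 (leaves): [54, 45, 55, 8, 49, 41, 92, 51], target index=5
L1: h(54,45)=(54*31+45)%997=722 [pair 0] h(55,8)=(55*31+8)%997=716 [pair 1] h(49,41)=(49*31+41)%997=563 [pair 2] h(92,51)=(92*31+51)%997=909 [pair 3] -> [722, 716, 563, 909]
  Sibling for proof at L0: 49
L2: h(722,716)=(722*31+716)%997=167 [pair 0] h(563,909)=(563*31+909)%997=416 [pair 1] -> [167, 416]
  Sibling for proof at L1: 909
L3: h(167,416)=(167*31+416)%997=608 [pair 0] -> [608]
  Sibling for proof at L2: 167
Root: 608
Proof path (sibling hashes from leaf to root): [49, 909, 167]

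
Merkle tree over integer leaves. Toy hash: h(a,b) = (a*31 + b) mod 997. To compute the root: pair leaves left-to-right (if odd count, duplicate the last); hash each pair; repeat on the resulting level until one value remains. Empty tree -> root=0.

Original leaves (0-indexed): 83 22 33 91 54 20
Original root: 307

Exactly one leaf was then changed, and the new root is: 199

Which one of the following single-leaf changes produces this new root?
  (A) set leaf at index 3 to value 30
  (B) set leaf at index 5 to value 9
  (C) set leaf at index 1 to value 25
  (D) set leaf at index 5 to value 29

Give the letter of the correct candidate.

Answer: C

Derivation:
Original leaves: [83, 22, 33, 91, 54, 20]
Target new root: 199
Try each candidate change and compute the resulting root:
Candidate A: set leaf[3] = 30 -> leaves = [83, 22, 33, 30, 54, 20]
  L0: [83, 22, 33, 30, 54, 20]
  L1: h(83,22)=(83*31+22)%997=601 h(33,30)=(33*31+30)%997=56 h(54,20)=(54*31+20)%997=697 -> [601, 56, 697]
  L2: h(601,56)=(601*31+56)%997=741 h(697,697)=(697*31+697)%997=370 -> [741, 370]
  L3: h(741,370)=(741*31+370)%997=410 -> [410]
  root = 410 != target 199
Candidate B: set leaf[5] = 9 -> leaves = [83, 22, 33, 91, 54, 9]
  L0: [83, 22, 33, 91, 54, 9]
  L1: h(83,22)=(83*31+22)%997=601 h(33,91)=(33*31+91)%997=117 h(54,9)=(54*31+9)%997=686 -> [601, 117, 686]
  L2: h(601,117)=(601*31+117)%997=802 h(686,686)=(686*31+686)%997=18 -> [802, 18]
  L3: h(802,18)=(802*31+18)%997=952 -> [952]
  root = 952 != target 199
Candidate C: set leaf[1] = 25 -> leaves = [83, 25, 33, 91, 54, 20]
  L0: [83, 25, 33, 91, 54, 20]
  L1: h(83,25)=(83*31+25)%997=604 h(33,91)=(33*31+91)%997=117 h(54,20)=(54*31+20)%997=697 -> [604, 117, 697]
  L2: h(604,117)=(604*31+117)%997=895 h(697,697)=(697*31+697)%997=370 -> [895, 370]
  L3: h(895,370)=(895*31+370)%997=199 -> [199]
  root = 199 == target 199  ** MATCH **
Candidate D: set leaf[5] = 29 -> leaves = [83, 22, 33, 91, 54, 29]
  L0: [83, 22, 33, 91, 54, 29]
  L1: h(83,22)=(83*31+22)%997=601 h(33,91)=(33*31+91)%997=117 h(54,29)=(54*31+29)%997=706 -> [601, 117, 706]
  L2: h(601,117)=(601*31+117)%997=802 h(706,706)=(706*31+706)%997=658 -> [802, 658]
  L3: h(802,658)=(802*31+658)%997=595 -> [595]
  root = 595 != target 199
Candidate C produces the target root.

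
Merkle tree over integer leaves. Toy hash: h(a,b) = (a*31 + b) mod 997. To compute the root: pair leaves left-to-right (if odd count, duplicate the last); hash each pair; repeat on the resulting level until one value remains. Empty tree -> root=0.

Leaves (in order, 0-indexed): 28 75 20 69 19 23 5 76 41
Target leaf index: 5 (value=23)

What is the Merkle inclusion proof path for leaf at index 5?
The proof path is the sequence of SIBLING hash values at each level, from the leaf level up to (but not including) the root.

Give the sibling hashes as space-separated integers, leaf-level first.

Answer: 19 231 12 529

Derivation:
L0 (leaves): [28, 75, 20, 69, 19, 23, 5, 76, 41], target index=5
L1: h(28,75)=(28*31+75)%997=943 [pair 0] h(20,69)=(20*31+69)%997=689 [pair 1] h(19,23)=(19*31+23)%997=612 [pair 2] h(5,76)=(5*31+76)%997=231 [pair 3] h(41,41)=(41*31+41)%997=315 [pair 4] -> [943, 689, 612, 231, 315]
  Sibling for proof at L0: 19
L2: h(943,689)=(943*31+689)%997=12 [pair 0] h(612,231)=(612*31+231)%997=260 [pair 1] h(315,315)=(315*31+315)%997=110 [pair 2] -> [12, 260, 110]
  Sibling for proof at L1: 231
L3: h(12,260)=(12*31+260)%997=632 [pair 0] h(110,110)=(110*31+110)%997=529 [pair 1] -> [632, 529]
  Sibling for proof at L2: 12
L4: h(632,529)=(632*31+529)%997=181 [pair 0] -> [181]
  Sibling for proof at L3: 529
Root: 181
Proof path (sibling hashes from leaf to root): [19, 231, 12, 529]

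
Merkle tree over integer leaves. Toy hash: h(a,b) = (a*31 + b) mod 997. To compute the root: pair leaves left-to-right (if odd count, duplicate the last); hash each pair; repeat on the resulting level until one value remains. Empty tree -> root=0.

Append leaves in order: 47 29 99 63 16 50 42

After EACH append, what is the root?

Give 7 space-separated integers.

After append 47 (leaves=[47]):
  L0: [47]
  root=47
After append 29 (leaves=[47, 29]):
  L0: [47, 29]
  L1: h(47,29)=(47*31+29)%997=489 -> [489]
  root=489
After append 99 (leaves=[47, 29, 99]):
  L0: [47, 29, 99]
  L1: h(47,29)=(47*31+29)%997=489 h(99,99)=(99*31+99)%997=177 -> [489, 177]
  L2: h(489,177)=(489*31+177)%997=381 -> [381]
  root=381
After append 63 (leaves=[47, 29, 99, 63]):
  L0: [47, 29, 99, 63]
  L1: h(47,29)=(47*31+29)%997=489 h(99,63)=(99*31+63)%997=141 -> [489, 141]
  L2: h(489,141)=(489*31+141)%997=345 -> [345]
  root=345
After append 16 (leaves=[47, 29, 99, 63, 16]):
  L0: [47, 29, 99, 63, 16]
  L1: h(47,29)=(47*31+29)%997=489 h(99,63)=(99*31+63)%997=141 h(16,16)=(16*31+16)%997=512 -> [489, 141, 512]
  L2: h(489,141)=(489*31+141)%997=345 h(512,512)=(512*31+512)%997=432 -> [345, 432]
  L3: h(345,432)=(345*31+432)%997=160 -> [160]
  root=160
After append 50 (leaves=[47, 29, 99, 63, 16, 50]):
  L0: [47, 29, 99, 63, 16, 50]
  L1: h(47,29)=(47*31+29)%997=489 h(99,63)=(99*31+63)%997=141 h(16,50)=(16*31+50)%997=546 -> [489, 141, 546]
  L2: h(489,141)=(489*31+141)%997=345 h(546,546)=(546*31+546)%997=523 -> [345, 523]
  L3: h(345,523)=(345*31+523)%997=251 -> [251]
  root=251
After append 42 (leaves=[47, 29, 99, 63, 16, 50, 42]):
  L0: [47, 29, 99, 63, 16, 50, 42]
  L1: h(47,29)=(47*31+29)%997=489 h(99,63)=(99*31+63)%997=141 h(16,50)=(16*31+50)%997=546 h(42,42)=(42*31+42)%997=347 -> [489, 141, 546, 347]
  L2: h(489,141)=(489*31+141)%997=345 h(546,347)=(546*31+347)%997=324 -> [345, 324]
  L3: h(345,324)=(345*31+324)%997=52 -> [52]
  root=52

Answer: 47 489 381 345 160 251 52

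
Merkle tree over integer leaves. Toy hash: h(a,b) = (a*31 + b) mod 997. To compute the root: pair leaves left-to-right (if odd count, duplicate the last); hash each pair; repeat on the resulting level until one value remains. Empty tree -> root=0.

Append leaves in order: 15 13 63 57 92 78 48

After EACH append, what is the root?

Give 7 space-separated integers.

After append 15 (leaves=[15]):
  L0: [15]
  root=15
After append 13 (leaves=[15, 13]):
  L0: [15, 13]
  L1: h(15,13)=(15*31+13)%997=478 -> [478]
  root=478
After append 63 (leaves=[15, 13, 63]):
  L0: [15, 13, 63]
  L1: h(15,13)=(15*31+13)%997=478 h(63,63)=(63*31+63)%997=22 -> [478, 22]
  L2: h(478,22)=(478*31+22)%997=882 -> [882]
  root=882
After append 57 (leaves=[15, 13, 63, 57]):
  L0: [15, 13, 63, 57]
  L1: h(15,13)=(15*31+13)%997=478 h(63,57)=(63*31+57)%997=16 -> [478, 16]
  L2: h(478,16)=(478*31+16)%997=876 -> [876]
  root=876
After append 92 (leaves=[15, 13, 63, 57, 92]):
  L0: [15, 13, 63, 57, 92]
  L1: h(15,13)=(15*31+13)%997=478 h(63,57)=(63*31+57)%997=16 h(92,92)=(92*31+92)%997=950 -> [478, 16, 950]
  L2: h(478,16)=(478*31+16)%997=876 h(950,950)=(950*31+950)%997=490 -> [876, 490]
  L3: h(876,490)=(876*31+490)%997=727 -> [727]
  root=727
After append 78 (leaves=[15, 13, 63, 57, 92, 78]):
  L0: [15, 13, 63, 57, 92, 78]
  L1: h(15,13)=(15*31+13)%997=478 h(63,57)=(63*31+57)%997=16 h(92,78)=(92*31+78)%997=936 -> [478, 16, 936]
  L2: h(478,16)=(478*31+16)%997=876 h(936,936)=(936*31+936)%997=42 -> [876, 42]
  L3: h(876,42)=(876*31+42)%997=279 -> [279]
  root=279
After append 48 (leaves=[15, 13, 63, 57, 92, 78, 48]):
  L0: [15, 13, 63, 57, 92, 78, 48]
  L1: h(15,13)=(15*31+13)%997=478 h(63,57)=(63*31+57)%997=16 h(92,78)=(92*31+78)%997=936 h(48,48)=(48*31+48)%997=539 -> [478, 16, 936, 539]
  L2: h(478,16)=(478*31+16)%997=876 h(936,539)=(936*31+539)%997=642 -> [876, 642]
  L3: h(876,642)=(876*31+642)%997=879 -> [879]
  root=879

Answer: 15 478 882 876 727 279 879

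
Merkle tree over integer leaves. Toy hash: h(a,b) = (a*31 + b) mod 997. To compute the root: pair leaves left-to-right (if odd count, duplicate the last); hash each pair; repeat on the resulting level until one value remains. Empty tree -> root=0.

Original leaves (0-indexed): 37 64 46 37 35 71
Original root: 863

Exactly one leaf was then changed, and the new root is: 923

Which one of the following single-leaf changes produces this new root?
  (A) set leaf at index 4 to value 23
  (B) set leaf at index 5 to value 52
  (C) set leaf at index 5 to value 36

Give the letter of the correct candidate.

Original leaves: [37, 64, 46, 37, 35, 71]
Target new root: 923
Try each candidate change and compute the resulting root:
Candidate A: set leaf[4] = 23 -> leaves = [37, 64, 46, 37, 23, 71]
  L0: [37, 64, 46, 37, 23, 71]
  L1: h(37,64)=(37*31+64)%997=214 h(46,37)=(46*31+37)%997=466 h(23,71)=(23*31+71)%997=784 -> [214, 466, 784]
  L2: h(214,466)=(214*31+466)%997=121 h(784,784)=(784*31+784)%997=163 -> [121, 163]
  L3: h(121,163)=(121*31+163)%997=923 -> [923]
  root = 923 == target 923  ** MATCH **
Candidate B: set leaf[5] = 52 -> leaves = [37, 64, 46, 37, 35, 52]
  L0: [37, 64, 46, 37, 35, 52]
  L1: h(37,64)=(37*31+64)%997=214 h(46,37)=(46*31+37)%997=466 h(35,52)=(35*31+52)%997=140 -> [214, 466, 140]
  L2: h(214,466)=(214*31+466)%997=121 h(140,140)=(140*31+140)%997=492 -> [121, 492]
  L3: h(121,492)=(121*31+492)%997=255 -> [255]
  root = 255 != target 923
Candidate C: set leaf[5] = 36 -> leaves = [37, 64, 46, 37, 35, 36]
  L0: [37, 64, 46, 37, 35, 36]
  L1: h(37,64)=(37*31+64)%997=214 h(46,37)=(46*31+37)%997=466 h(35,36)=(35*31+36)%997=124 -> [214, 466, 124]
  L2: h(214,466)=(214*31+466)%997=121 h(124,124)=(124*31+124)%997=977 -> [121, 977]
  L3: h(121,977)=(121*31+977)%997=740 -> [740]
  root = 740 != target 923
Candidate A produces the target root.

Answer: A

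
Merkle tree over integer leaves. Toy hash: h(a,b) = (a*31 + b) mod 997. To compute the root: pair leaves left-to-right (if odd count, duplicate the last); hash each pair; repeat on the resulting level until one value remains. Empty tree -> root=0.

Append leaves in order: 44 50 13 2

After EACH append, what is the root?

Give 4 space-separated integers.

Answer: 44 417 382 371

Derivation:
After append 44 (leaves=[44]):
  L0: [44]
  root=44
After append 50 (leaves=[44, 50]):
  L0: [44, 50]
  L1: h(44,50)=(44*31+50)%997=417 -> [417]
  root=417
After append 13 (leaves=[44, 50, 13]):
  L0: [44, 50, 13]
  L1: h(44,50)=(44*31+50)%997=417 h(13,13)=(13*31+13)%997=416 -> [417, 416]
  L2: h(417,416)=(417*31+416)%997=382 -> [382]
  root=382
After append 2 (leaves=[44, 50, 13, 2]):
  L0: [44, 50, 13, 2]
  L1: h(44,50)=(44*31+50)%997=417 h(13,2)=(13*31+2)%997=405 -> [417, 405]
  L2: h(417,405)=(417*31+405)%997=371 -> [371]
  root=371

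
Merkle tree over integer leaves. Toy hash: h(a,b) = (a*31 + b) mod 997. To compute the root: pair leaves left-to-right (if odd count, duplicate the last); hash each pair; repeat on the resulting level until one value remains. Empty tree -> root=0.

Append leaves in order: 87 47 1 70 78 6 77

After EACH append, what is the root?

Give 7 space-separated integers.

Answer: 87 750 351 420 171 858 898

Derivation:
After append 87 (leaves=[87]):
  L0: [87]
  root=87
After append 47 (leaves=[87, 47]):
  L0: [87, 47]
  L1: h(87,47)=(87*31+47)%997=750 -> [750]
  root=750
After append 1 (leaves=[87, 47, 1]):
  L0: [87, 47, 1]
  L1: h(87,47)=(87*31+47)%997=750 h(1,1)=(1*31+1)%997=32 -> [750, 32]
  L2: h(750,32)=(750*31+32)%997=351 -> [351]
  root=351
After append 70 (leaves=[87, 47, 1, 70]):
  L0: [87, 47, 1, 70]
  L1: h(87,47)=(87*31+47)%997=750 h(1,70)=(1*31+70)%997=101 -> [750, 101]
  L2: h(750,101)=(750*31+101)%997=420 -> [420]
  root=420
After append 78 (leaves=[87, 47, 1, 70, 78]):
  L0: [87, 47, 1, 70, 78]
  L1: h(87,47)=(87*31+47)%997=750 h(1,70)=(1*31+70)%997=101 h(78,78)=(78*31+78)%997=502 -> [750, 101, 502]
  L2: h(750,101)=(750*31+101)%997=420 h(502,502)=(502*31+502)%997=112 -> [420, 112]
  L3: h(420,112)=(420*31+112)%997=171 -> [171]
  root=171
After append 6 (leaves=[87, 47, 1, 70, 78, 6]):
  L0: [87, 47, 1, 70, 78, 6]
  L1: h(87,47)=(87*31+47)%997=750 h(1,70)=(1*31+70)%997=101 h(78,6)=(78*31+6)%997=430 -> [750, 101, 430]
  L2: h(750,101)=(750*31+101)%997=420 h(430,430)=(430*31+430)%997=799 -> [420, 799]
  L3: h(420,799)=(420*31+799)%997=858 -> [858]
  root=858
After append 77 (leaves=[87, 47, 1, 70, 78, 6, 77]):
  L0: [87, 47, 1, 70, 78, 6, 77]
  L1: h(87,47)=(87*31+47)%997=750 h(1,70)=(1*31+70)%997=101 h(78,6)=(78*31+6)%997=430 h(77,77)=(77*31+77)%997=470 -> [750, 101, 430, 470]
  L2: h(750,101)=(750*31+101)%997=420 h(430,470)=(430*31+470)%997=839 -> [420, 839]
  L3: h(420,839)=(420*31+839)%997=898 -> [898]
  root=898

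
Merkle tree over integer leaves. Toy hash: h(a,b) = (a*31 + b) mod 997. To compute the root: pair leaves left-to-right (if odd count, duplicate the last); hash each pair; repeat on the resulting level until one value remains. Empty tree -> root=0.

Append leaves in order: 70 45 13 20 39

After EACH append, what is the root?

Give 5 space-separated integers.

Answer: 70 221 288 295 228

Derivation:
After append 70 (leaves=[70]):
  L0: [70]
  root=70
After append 45 (leaves=[70, 45]):
  L0: [70, 45]
  L1: h(70,45)=(70*31+45)%997=221 -> [221]
  root=221
After append 13 (leaves=[70, 45, 13]):
  L0: [70, 45, 13]
  L1: h(70,45)=(70*31+45)%997=221 h(13,13)=(13*31+13)%997=416 -> [221, 416]
  L2: h(221,416)=(221*31+416)%997=288 -> [288]
  root=288
After append 20 (leaves=[70, 45, 13, 20]):
  L0: [70, 45, 13, 20]
  L1: h(70,45)=(70*31+45)%997=221 h(13,20)=(13*31+20)%997=423 -> [221, 423]
  L2: h(221,423)=(221*31+423)%997=295 -> [295]
  root=295
After append 39 (leaves=[70, 45, 13, 20, 39]):
  L0: [70, 45, 13, 20, 39]
  L1: h(70,45)=(70*31+45)%997=221 h(13,20)=(13*31+20)%997=423 h(39,39)=(39*31+39)%997=251 -> [221, 423, 251]
  L2: h(221,423)=(221*31+423)%997=295 h(251,251)=(251*31+251)%997=56 -> [295, 56]
  L3: h(295,56)=(295*31+56)%997=228 -> [228]
  root=228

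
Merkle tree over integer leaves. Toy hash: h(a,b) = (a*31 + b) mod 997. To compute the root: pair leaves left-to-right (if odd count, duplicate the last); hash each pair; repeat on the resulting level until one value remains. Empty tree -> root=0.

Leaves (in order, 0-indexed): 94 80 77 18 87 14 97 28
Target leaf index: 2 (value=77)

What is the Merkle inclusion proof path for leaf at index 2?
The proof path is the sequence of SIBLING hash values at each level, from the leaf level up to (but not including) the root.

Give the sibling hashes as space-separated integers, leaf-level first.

Answer: 18 3 337

Derivation:
L0 (leaves): [94, 80, 77, 18, 87, 14, 97, 28], target index=2
L1: h(94,80)=(94*31+80)%997=3 [pair 0] h(77,18)=(77*31+18)%997=411 [pair 1] h(87,14)=(87*31+14)%997=717 [pair 2] h(97,28)=(97*31+28)%997=44 [pair 3] -> [3, 411, 717, 44]
  Sibling for proof at L0: 18
L2: h(3,411)=(3*31+411)%997=504 [pair 0] h(717,44)=(717*31+44)%997=337 [pair 1] -> [504, 337]
  Sibling for proof at L1: 3
L3: h(504,337)=(504*31+337)%997=9 [pair 0] -> [9]
  Sibling for proof at L2: 337
Root: 9
Proof path (sibling hashes from leaf to root): [18, 3, 337]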